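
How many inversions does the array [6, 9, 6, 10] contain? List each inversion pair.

Finding inversions in [6, 9, 6, 10]:

(1, 2): arr[1]=9 > arr[2]=6

Total inversions: 1

The array has 1 inversion(s): (1,2). Each pair (i,j) satisfies i < j and arr[i] > arr[j].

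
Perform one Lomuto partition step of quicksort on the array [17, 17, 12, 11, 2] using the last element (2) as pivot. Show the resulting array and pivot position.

Lomuto partition with pivot = 2:

Initial array: [17, 17, 12, 11, 2]

arr[0]=17 > 2: no swap
arr[1]=17 > 2: no swap
arr[2]=12 > 2: no swap
arr[3]=11 > 2: no swap

Place pivot at position 0: [2, 17, 12, 11, 17]
Pivot position: 0

After partitioning with pivot 2, the array becomes [2, 17, 12, 11, 17]. The pivot is placed at index 0. All elements to the left of the pivot are <= 2, and all elements to the right are > 2.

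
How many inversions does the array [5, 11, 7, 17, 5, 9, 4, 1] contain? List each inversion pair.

Finding inversions in [5, 11, 7, 17, 5, 9, 4, 1]:

(0, 6): arr[0]=5 > arr[6]=4
(0, 7): arr[0]=5 > arr[7]=1
(1, 2): arr[1]=11 > arr[2]=7
(1, 4): arr[1]=11 > arr[4]=5
(1, 5): arr[1]=11 > arr[5]=9
(1, 6): arr[1]=11 > arr[6]=4
(1, 7): arr[1]=11 > arr[7]=1
(2, 4): arr[2]=7 > arr[4]=5
(2, 6): arr[2]=7 > arr[6]=4
(2, 7): arr[2]=7 > arr[7]=1
(3, 4): arr[3]=17 > arr[4]=5
(3, 5): arr[3]=17 > arr[5]=9
(3, 6): arr[3]=17 > arr[6]=4
(3, 7): arr[3]=17 > arr[7]=1
(4, 6): arr[4]=5 > arr[6]=4
(4, 7): arr[4]=5 > arr[7]=1
(5, 6): arr[5]=9 > arr[6]=4
(5, 7): arr[5]=9 > arr[7]=1
(6, 7): arr[6]=4 > arr[7]=1

Total inversions: 19

The array has 19 inversion(s): (0,6), (0,7), (1,2), (1,4), (1,5), (1,6), (1,7), (2,4), (2,6), (2,7), (3,4), (3,5), (3,6), (3,7), (4,6), (4,7), (5,6), (5,7), (6,7). Each pair (i,j) satisfies i < j and arr[i] > arr[j].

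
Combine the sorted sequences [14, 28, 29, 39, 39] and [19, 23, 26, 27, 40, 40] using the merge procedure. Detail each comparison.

Merging process:

Compare 14 vs 19: take 14 from left. Merged: [14]
Compare 28 vs 19: take 19 from right. Merged: [14, 19]
Compare 28 vs 23: take 23 from right. Merged: [14, 19, 23]
Compare 28 vs 26: take 26 from right. Merged: [14, 19, 23, 26]
Compare 28 vs 27: take 27 from right. Merged: [14, 19, 23, 26, 27]
Compare 28 vs 40: take 28 from left. Merged: [14, 19, 23, 26, 27, 28]
Compare 29 vs 40: take 29 from left. Merged: [14, 19, 23, 26, 27, 28, 29]
Compare 39 vs 40: take 39 from left. Merged: [14, 19, 23, 26, 27, 28, 29, 39]
Compare 39 vs 40: take 39 from left. Merged: [14, 19, 23, 26, 27, 28, 29, 39, 39]
Append remaining from right: [40, 40]. Merged: [14, 19, 23, 26, 27, 28, 29, 39, 39, 40, 40]

Final merged array: [14, 19, 23, 26, 27, 28, 29, 39, 39, 40, 40]
Total comparisons: 9

The merged array is [14, 19, 23, 26, 27, 28, 29, 39, 39, 40, 40], requiring 9 comparisons. The merge step runs in O(n) time where n is the total number of elements.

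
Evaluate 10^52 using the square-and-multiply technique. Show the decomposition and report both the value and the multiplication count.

Computing 10^52 by squaring (build up from 10^1; each line after the first costs one multiplication):

10^1 = 10
10^2 = (10^1)^2 = 10^2 = 100
10^3 = 10 * 10^2 = 10 * 100 = 1000
10^6 = (10^3)^2 = 1000^2 = 1000000
10^12 = (10^6)^2 = 1000000^2 = 1000000000000
10^13 = 10 * 10^12 = 10 * 1000000000000 = 10000000000000
10^26 = (10^13)^2 = 10000000000000^2 = 100000000000000000000000000
10^52 = (10^26)^2 = 100000000000000000000000000^2 = 10000000000000000000000000000000000000000000000000000

Result: 10000000000000000000000000000000000000000000000000000
Multiplications needed: 7 (7 lines after 10^1)

10^52 = 10000000000000000000000000000000000000000000000000000. Using exponentiation by squaring, this requires 7 multiplications. The key idea: if the exponent is even, square the half-power; if odd, multiply by the base once.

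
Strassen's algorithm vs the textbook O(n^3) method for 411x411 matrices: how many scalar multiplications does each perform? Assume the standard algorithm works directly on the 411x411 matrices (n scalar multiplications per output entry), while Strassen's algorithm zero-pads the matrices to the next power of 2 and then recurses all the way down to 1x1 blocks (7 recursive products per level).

Matrix multiplication for 411x411 matrices:

Strassen's algorithm requires power-of-2 dimensions. Pad 411x411 to 512x512 (next power of 2).

Standard algorithm: 411^3 = 69426531 multiplications
Strassen's algorithm: 7^(log2(512)) = 7^9 = 40353607 multiplications
Savings: 69426531 - 40353607 = 29072924 multiplications

Standard: 69426531 multiplications (411^3). Strassen: 40353607 multiplications (7^9, after padding to 512x512). Strassen reduces 8 recursive multiplications to 7 at each level.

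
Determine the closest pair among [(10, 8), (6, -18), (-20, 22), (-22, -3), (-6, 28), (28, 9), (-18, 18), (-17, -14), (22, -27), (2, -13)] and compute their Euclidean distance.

Computing all pairwise distances among 10 points:

d((10, 8), (6, -18)) = 26.3059
d((10, 8), (-20, 22)) = 33.1059
d((10, 8), (-22, -3)) = 33.8378
d((10, 8), (-6, 28)) = 25.6125
d((10, 8), (28, 9)) = 18.0278
d((10, 8), (-18, 18)) = 29.7321
d((10, 8), (-17, -14)) = 34.8281
d((10, 8), (22, -27)) = 37.0
d((10, 8), (2, -13)) = 22.4722
d((6, -18), (-20, 22)) = 47.7074
d((6, -18), (-22, -3)) = 31.7648
d((6, -18), (-6, 28)) = 47.5395
d((6, -18), (28, 9)) = 34.8281
d((6, -18), (-18, 18)) = 43.2666
d((6, -18), (-17, -14)) = 23.3452
d((6, -18), (22, -27)) = 18.3576
d((6, -18), (2, -13)) = 6.4031
d((-20, 22), (-22, -3)) = 25.0799
d((-20, 22), (-6, 28)) = 15.2315
d((-20, 22), (28, 9)) = 49.7293
d((-20, 22), (-18, 18)) = 4.4721 <-- minimum
d((-20, 22), (-17, -14)) = 36.1248
d((-20, 22), (22, -27)) = 64.5368
d((-20, 22), (2, -13)) = 41.3401
d((-22, -3), (-6, 28)) = 34.8855
d((-22, -3), (28, 9)) = 51.4198
d((-22, -3), (-18, 18)) = 21.3776
d((-22, -3), (-17, -14)) = 12.083
d((-22, -3), (22, -27)) = 50.1199
d((-22, -3), (2, -13)) = 26.0
d((-6, 28), (28, 9)) = 38.9487
d((-6, 28), (-18, 18)) = 15.6205
d((-6, 28), (-17, -14)) = 43.4166
d((-6, 28), (22, -27)) = 61.7171
d((-6, 28), (2, -13)) = 41.7732
d((28, 9), (-18, 18)) = 46.8722
d((28, 9), (-17, -14)) = 50.5371
d((28, 9), (22, -27)) = 36.4966
d((28, 9), (2, -13)) = 34.0588
d((-18, 18), (-17, -14)) = 32.0156
d((-18, 18), (22, -27)) = 60.208
d((-18, 18), (2, -13)) = 36.8917
d((-17, -14), (22, -27)) = 41.1096
d((-17, -14), (2, -13)) = 19.0263
d((22, -27), (2, -13)) = 24.4131

Closest pair: (-20, 22) and (-18, 18) with distance 4.4721

The closest pair is (-20, 22) and (-18, 18) with Euclidean distance 4.4721. For 10 points, brute-force pairwise comparison is shown above. For large n, the divide-and-conquer algorithm (sort by x, recurse on halves, check the dividing strip) achieves O(n log n).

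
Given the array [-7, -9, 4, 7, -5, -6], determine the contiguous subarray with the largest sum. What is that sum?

Using Kadane's algorithm on [-7, -9, 4, 7, -5, -6]:

Scanning through the array:
Position 1 (value -9): max_ending_here = -9, max_so_far = -7
Position 2 (value 4): max_ending_here = 4, max_so_far = 4
Position 3 (value 7): max_ending_here = 11, max_so_far = 11
Position 4 (value -5): max_ending_here = 6, max_so_far = 11
Position 5 (value -6): max_ending_here = 0, max_so_far = 11

Maximum subarray: [4, 7]
Maximum sum: 11

The maximum subarray is [4, 7] with sum 11. This subarray runs from index 2 to index 3.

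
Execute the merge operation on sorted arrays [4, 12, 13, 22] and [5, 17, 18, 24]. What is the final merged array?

Merging process:

Compare 4 vs 5: take 4 from left. Merged: [4]
Compare 12 vs 5: take 5 from right. Merged: [4, 5]
Compare 12 vs 17: take 12 from left. Merged: [4, 5, 12]
Compare 13 vs 17: take 13 from left. Merged: [4, 5, 12, 13]
Compare 22 vs 17: take 17 from right. Merged: [4, 5, 12, 13, 17]
Compare 22 vs 18: take 18 from right. Merged: [4, 5, 12, 13, 17, 18]
Compare 22 vs 24: take 22 from left. Merged: [4, 5, 12, 13, 17, 18, 22]
Append remaining from right: [24]. Merged: [4, 5, 12, 13, 17, 18, 22, 24]

Final merged array: [4, 5, 12, 13, 17, 18, 22, 24]
Total comparisons: 7

The merged array is [4, 5, 12, 13, 17, 18, 22, 24], requiring 7 comparisons. The merge step runs in O(n) time where n is the total number of elements.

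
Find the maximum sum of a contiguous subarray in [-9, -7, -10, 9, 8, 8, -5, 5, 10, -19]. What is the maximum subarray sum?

Using Kadane's algorithm on [-9, -7, -10, 9, 8, 8, -5, 5, 10, -19]:

Scanning through the array:
Position 1 (value -7): max_ending_here = -7, max_so_far = -7
Position 2 (value -10): max_ending_here = -10, max_so_far = -7
Position 3 (value 9): max_ending_here = 9, max_so_far = 9
Position 4 (value 8): max_ending_here = 17, max_so_far = 17
Position 5 (value 8): max_ending_here = 25, max_so_far = 25
Position 6 (value -5): max_ending_here = 20, max_so_far = 25
Position 7 (value 5): max_ending_here = 25, max_so_far = 25
Position 8 (value 10): max_ending_here = 35, max_so_far = 35
Position 9 (value -19): max_ending_here = 16, max_so_far = 35

Maximum subarray: [9, 8, 8, -5, 5, 10]
Maximum sum: 35

The maximum subarray is [9, 8, 8, -5, 5, 10] with sum 35. This subarray runs from index 3 to index 8.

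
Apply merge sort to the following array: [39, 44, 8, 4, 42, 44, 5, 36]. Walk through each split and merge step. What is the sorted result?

Merge sort trace:

Split: [39, 44, 8, 4, 42, 44, 5, 36] -> [39, 44, 8, 4] and [42, 44, 5, 36]
  Split: [39, 44, 8, 4] -> [39, 44] and [8, 4]
    Split: [39, 44] -> [39] and [44]
    Merge: [39] + [44] -> [39, 44]
    Split: [8, 4] -> [8] and [4]
    Merge: [8] + [4] -> [4, 8]
  Merge: [39, 44] + [4, 8] -> [4, 8, 39, 44]
  Split: [42, 44, 5, 36] -> [42, 44] and [5, 36]
    Split: [42, 44] -> [42] and [44]
    Merge: [42] + [44] -> [42, 44]
    Split: [5, 36] -> [5] and [36]
    Merge: [5] + [36] -> [5, 36]
  Merge: [42, 44] + [5, 36] -> [5, 36, 42, 44]
Merge: [4, 8, 39, 44] + [5, 36, 42, 44] -> [4, 5, 8, 36, 39, 42, 44, 44]

Final sorted array: [4, 5, 8, 36, 39, 42, 44, 44]

The merge sort proceeds by recursively splitting the array and merging sorted halves.
After all merges, the sorted array is [4, 5, 8, 36, 39, 42, 44, 44].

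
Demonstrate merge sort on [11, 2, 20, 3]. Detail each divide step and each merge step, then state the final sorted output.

Merge sort trace:

Split: [11, 2, 20, 3] -> [11, 2] and [20, 3]
  Split: [11, 2] -> [11] and [2]
  Merge: [11] + [2] -> [2, 11]
  Split: [20, 3] -> [20] and [3]
  Merge: [20] + [3] -> [3, 20]
Merge: [2, 11] + [3, 20] -> [2, 3, 11, 20]

Final sorted array: [2, 3, 11, 20]

The merge sort proceeds by recursively splitting the array and merging sorted halves.
After all merges, the sorted array is [2, 3, 11, 20].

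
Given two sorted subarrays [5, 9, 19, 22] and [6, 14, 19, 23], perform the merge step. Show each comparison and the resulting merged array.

Merging process:

Compare 5 vs 6: take 5 from left. Merged: [5]
Compare 9 vs 6: take 6 from right. Merged: [5, 6]
Compare 9 vs 14: take 9 from left. Merged: [5, 6, 9]
Compare 19 vs 14: take 14 from right. Merged: [5, 6, 9, 14]
Compare 19 vs 19: take 19 from left. Merged: [5, 6, 9, 14, 19]
Compare 22 vs 19: take 19 from right. Merged: [5, 6, 9, 14, 19, 19]
Compare 22 vs 23: take 22 from left. Merged: [5, 6, 9, 14, 19, 19, 22]
Append remaining from right: [23]. Merged: [5, 6, 9, 14, 19, 19, 22, 23]

Final merged array: [5, 6, 9, 14, 19, 19, 22, 23]
Total comparisons: 7

The merged array is [5, 6, 9, 14, 19, 19, 22, 23], requiring 7 comparisons. The merge step runs in O(n) time where n is the total number of elements.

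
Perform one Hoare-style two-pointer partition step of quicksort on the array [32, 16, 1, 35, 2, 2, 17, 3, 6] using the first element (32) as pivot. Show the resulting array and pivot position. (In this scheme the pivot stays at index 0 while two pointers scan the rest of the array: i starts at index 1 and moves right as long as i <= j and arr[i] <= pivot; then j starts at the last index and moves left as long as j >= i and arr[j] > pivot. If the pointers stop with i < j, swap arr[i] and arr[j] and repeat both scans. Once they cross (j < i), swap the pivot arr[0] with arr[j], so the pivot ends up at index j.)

Hoare-style two-pointer partition with pivot = 32:

Initial array: [32, 16, 1, 35, 2, 2, 17, 3, 6]

Pointers start at i = 1, j = 8.
i stops at index 3 (arr[3]=35 > 32), j stops at index 8 (arr[8]=6 <= 32): swap arr[3] and arr[8], array becomes [32, 16, 1, 6, 2, 2, 17, 3, 35]
i ends at 8, j ends at 7: the pointers have crossed (j < i), so scanning stops.

Swap pivot arr[0] with arr[7] to place pivot at position 7: [3, 16, 1, 6, 2, 2, 17, 32, 35]
Pivot position: 7

After partitioning with pivot 32, the array becomes [3, 16, 1, 6, 2, 2, 17, 32, 35]. The pivot is placed at index 7. All elements to the left of the pivot are <= 32, and all elements to the right are > 32.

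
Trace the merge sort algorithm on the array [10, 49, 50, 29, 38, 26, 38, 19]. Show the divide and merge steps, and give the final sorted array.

Merge sort trace:

Split: [10, 49, 50, 29, 38, 26, 38, 19] -> [10, 49, 50, 29] and [38, 26, 38, 19]
  Split: [10, 49, 50, 29] -> [10, 49] and [50, 29]
    Split: [10, 49] -> [10] and [49]
    Merge: [10] + [49] -> [10, 49]
    Split: [50, 29] -> [50] and [29]
    Merge: [50] + [29] -> [29, 50]
  Merge: [10, 49] + [29, 50] -> [10, 29, 49, 50]
  Split: [38, 26, 38, 19] -> [38, 26] and [38, 19]
    Split: [38, 26] -> [38] and [26]
    Merge: [38] + [26] -> [26, 38]
    Split: [38, 19] -> [38] and [19]
    Merge: [38] + [19] -> [19, 38]
  Merge: [26, 38] + [19, 38] -> [19, 26, 38, 38]
Merge: [10, 29, 49, 50] + [19, 26, 38, 38] -> [10, 19, 26, 29, 38, 38, 49, 50]

Final sorted array: [10, 19, 26, 29, 38, 38, 49, 50]

The merge sort proceeds by recursively splitting the array and merging sorted halves.
After all merges, the sorted array is [10, 19, 26, 29, 38, 38, 49, 50].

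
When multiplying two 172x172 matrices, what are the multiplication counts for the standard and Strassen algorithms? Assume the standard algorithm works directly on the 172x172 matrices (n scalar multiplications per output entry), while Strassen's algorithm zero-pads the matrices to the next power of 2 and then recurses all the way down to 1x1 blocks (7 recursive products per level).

Matrix multiplication for 172x172 matrices:

Strassen's algorithm requires power-of-2 dimensions. Pad 172x172 to 256x256 (next power of 2).

Standard algorithm: 172^3 = 5088448 multiplications
Strassen's algorithm: 7^(log2(256)) = 7^8 = 5764801 multiplications
Difference: 5088448 - 5764801 = -676353 (Strassen uses MORE here due to padding overhead — for small or just-over-power-of-2 n, padding can outweigh the per-level savings)

Standard: 5088448 multiplications (172^3). Strassen: 5764801 multiplications (7^8, after padding to 256x256). Strassen reduces 8 recursive multiplications to 7 at each level.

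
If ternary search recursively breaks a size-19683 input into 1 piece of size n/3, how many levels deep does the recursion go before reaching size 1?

For divide and conquer with division factor 3:

Problem sizes at each level:
Level 0: 19683
Level 1: 6561
Level 2: 2187
Level 3: 729
Level 4: 243
Level 5: 81
Level 6: 27
Level 7: 9
Level 8: 3
Level 9: 1

The root is level 0 and the size-1 base case is level 9 (the tree spans levels 0 through 9, i.e. 10 levels counting the root), so the depth is the number of divisions: log_3(19683) = 9

The recursion tree depth is log_3(19683) = 9. At each level, the problem size is divided by 3, so it takes 9 divisions to reduce to a base case of size 1. The algorithm makes 1 recursive call at each level.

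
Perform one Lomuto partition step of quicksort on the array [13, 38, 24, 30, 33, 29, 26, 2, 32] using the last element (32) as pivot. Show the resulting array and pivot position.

Lomuto partition with pivot = 32:

Initial array: [13, 38, 24, 30, 33, 29, 26, 2, 32]

arr[0]=13 <= 32: swap with position 0, array becomes [13, 38, 24, 30, 33, 29, 26, 2, 32]
arr[1]=38 > 32: no swap
arr[2]=24 <= 32: swap with position 1, array becomes [13, 24, 38, 30, 33, 29, 26, 2, 32]
arr[3]=30 <= 32: swap with position 2, array becomes [13, 24, 30, 38, 33, 29, 26, 2, 32]
arr[4]=33 > 32: no swap
arr[5]=29 <= 32: swap with position 3, array becomes [13, 24, 30, 29, 33, 38, 26, 2, 32]
arr[6]=26 <= 32: swap with position 4, array becomes [13, 24, 30, 29, 26, 38, 33, 2, 32]
arr[7]=2 <= 32: swap with position 5, array becomes [13, 24, 30, 29, 26, 2, 33, 38, 32]

Place pivot at position 6: [13, 24, 30, 29, 26, 2, 32, 38, 33]
Pivot position: 6

After partitioning with pivot 32, the array becomes [13, 24, 30, 29, 26, 2, 32, 38, 33]. The pivot is placed at index 6. All elements to the left of the pivot are <= 32, and all elements to the right are > 32.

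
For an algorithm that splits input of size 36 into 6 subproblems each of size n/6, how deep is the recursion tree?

For divide and conquer with division factor 6:

Problem sizes at each level:
Level 0: 36
Level 1: 6
Level 2: 1

The root is level 0 and the size-1 base case is level 2 (the tree spans levels 0 through 2, i.e. 3 levels counting the root), so the depth is the number of divisions: log_6(36) = 2

The recursion tree depth is log_6(36) = 2. At each level, the problem size is divided by 6, so it takes 2 divisions to reduce to a base case of size 1. The algorithm makes 6 recursive calls at each level.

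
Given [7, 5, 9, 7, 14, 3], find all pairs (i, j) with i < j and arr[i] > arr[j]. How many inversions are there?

Finding inversions in [7, 5, 9, 7, 14, 3]:

(0, 1): arr[0]=7 > arr[1]=5
(0, 5): arr[0]=7 > arr[5]=3
(1, 5): arr[1]=5 > arr[5]=3
(2, 3): arr[2]=9 > arr[3]=7
(2, 5): arr[2]=9 > arr[5]=3
(3, 5): arr[3]=7 > arr[5]=3
(4, 5): arr[4]=14 > arr[5]=3

Total inversions: 7

The array has 7 inversion(s): (0,1), (0,5), (1,5), (2,3), (2,5), (3,5), (4,5). Each pair (i,j) satisfies i < j and arr[i] > arr[j].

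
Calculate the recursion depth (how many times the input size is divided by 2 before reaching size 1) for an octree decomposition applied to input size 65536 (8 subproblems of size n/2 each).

For divide and conquer with division factor 2:

Problem sizes at each level:
Level 0: 65536
Level 1: 32768
Level 2: 16384
Level 3: 8192
Level 4: 4096
Level 5: 2048
Level 6: 1024
Level 7: 512
Level 8: 256
Level 9: 128
Level 10: 64
Level 11: 32
Level 12: 16
Level 13: 8
Level 14: 4
Level 15: 2
Level 16: 1

The root is level 0 and the size-1 base case is level 16 (the tree spans levels 0 through 16, i.e. 17 levels counting the root), so the depth is the number of divisions: log_2(65536) = 16

The recursion tree depth is log_2(65536) = 16. At each level, the problem size is divided by 2, so it takes 16 divisions to reduce to a base case of size 1. The algorithm makes 8 recursive calls at each level.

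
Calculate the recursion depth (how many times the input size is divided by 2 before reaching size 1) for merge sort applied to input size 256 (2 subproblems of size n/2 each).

For divide and conquer with division factor 2:

Problem sizes at each level:
Level 0: 256
Level 1: 128
Level 2: 64
Level 3: 32
Level 4: 16
Level 5: 8
Level 6: 4
Level 7: 2
Level 8: 1

The root is level 0 and the size-1 base case is level 8 (the tree spans levels 0 through 8, i.e. 9 levels counting the root), so the depth is the number of divisions: log_2(256) = 8

The recursion tree depth is log_2(256) = 8. At each level, the problem size is divided by 2, so it takes 8 divisions to reduce to a base case of size 1. The algorithm makes 2 recursive calls at each level.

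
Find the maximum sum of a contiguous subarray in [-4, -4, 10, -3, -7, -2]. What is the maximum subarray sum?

Using Kadane's algorithm on [-4, -4, 10, -3, -7, -2]:

Scanning through the array:
Position 1 (value -4): max_ending_here = -4, max_so_far = -4
Position 2 (value 10): max_ending_here = 10, max_so_far = 10
Position 3 (value -3): max_ending_here = 7, max_so_far = 10
Position 4 (value -7): max_ending_here = 0, max_so_far = 10
Position 5 (value -2): max_ending_here = -2, max_so_far = 10

Maximum subarray: [10]
Maximum sum: 10

The maximum subarray is [10] with sum 10. This subarray runs from index 2 to index 2.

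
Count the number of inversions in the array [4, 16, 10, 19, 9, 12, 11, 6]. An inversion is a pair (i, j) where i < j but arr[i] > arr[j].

Finding inversions in [4, 16, 10, 19, 9, 12, 11, 6]:

(1, 2): arr[1]=16 > arr[2]=10
(1, 4): arr[1]=16 > arr[4]=9
(1, 5): arr[1]=16 > arr[5]=12
(1, 6): arr[1]=16 > arr[6]=11
(1, 7): arr[1]=16 > arr[7]=6
(2, 4): arr[2]=10 > arr[4]=9
(2, 7): arr[2]=10 > arr[7]=6
(3, 4): arr[3]=19 > arr[4]=9
(3, 5): arr[3]=19 > arr[5]=12
(3, 6): arr[3]=19 > arr[6]=11
(3, 7): arr[3]=19 > arr[7]=6
(4, 7): arr[4]=9 > arr[7]=6
(5, 6): arr[5]=12 > arr[6]=11
(5, 7): arr[5]=12 > arr[7]=6
(6, 7): arr[6]=11 > arr[7]=6

Total inversions: 15

The array has 15 inversion(s): (1,2), (1,4), (1,5), (1,6), (1,7), (2,4), (2,7), (3,4), (3,5), (3,6), (3,7), (4,7), (5,6), (5,7), (6,7). Each pair (i,j) satisfies i < j and arr[i] > arr[j].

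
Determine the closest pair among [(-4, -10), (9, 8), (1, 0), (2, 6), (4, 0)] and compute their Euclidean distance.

Computing all pairwise distances among 5 points:

d((-4, -10), (9, 8)) = 22.2036
d((-4, -10), (1, 0)) = 11.1803
d((-4, -10), (2, 6)) = 17.088
d((-4, -10), (4, 0)) = 12.8062
d((9, 8), (1, 0)) = 11.3137
d((9, 8), (2, 6)) = 7.2801
d((9, 8), (4, 0)) = 9.434
d((1, 0), (2, 6)) = 6.0828
d((1, 0), (4, 0)) = 3.0 <-- minimum
d((2, 6), (4, 0)) = 6.3246

Closest pair: (1, 0) and (4, 0) with distance 3.0

The closest pair is (1, 0) and (4, 0) with Euclidean distance 3.0. For 5 points, brute-force pairwise comparison is shown above. For large n, the divide-and-conquer algorithm (sort by x, recurse on halves, check the dividing strip) achieves O(n log n).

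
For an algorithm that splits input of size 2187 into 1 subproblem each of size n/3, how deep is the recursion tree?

For divide and conquer with division factor 3:

Problem sizes at each level:
Level 0: 2187
Level 1: 729
Level 2: 243
Level 3: 81
Level 4: 27
Level 5: 9
Level 6: 3
Level 7: 1

The root is level 0 and the size-1 base case is level 7 (the tree spans levels 0 through 7, i.e. 8 levels counting the root), so the depth is the number of divisions: log_3(2187) = 7

The recursion tree depth is log_3(2187) = 7. At each level, the problem size is divided by 3, so it takes 7 divisions to reduce to a base case of size 1. The algorithm makes 1 recursive call at each level.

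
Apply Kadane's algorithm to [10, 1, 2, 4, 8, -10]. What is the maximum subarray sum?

Using Kadane's algorithm on [10, 1, 2, 4, 8, -10]:

Scanning through the array:
Position 1 (value 1): max_ending_here = 11, max_so_far = 11
Position 2 (value 2): max_ending_here = 13, max_so_far = 13
Position 3 (value 4): max_ending_here = 17, max_so_far = 17
Position 4 (value 8): max_ending_here = 25, max_so_far = 25
Position 5 (value -10): max_ending_here = 15, max_so_far = 25

Maximum subarray: [10, 1, 2, 4, 8]
Maximum sum: 25

The maximum subarray is [10, 1, 2, 4, 8] with sum 25. This subarray runs from index 0 to index 4.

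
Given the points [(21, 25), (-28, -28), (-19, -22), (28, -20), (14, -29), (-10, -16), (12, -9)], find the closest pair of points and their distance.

Computing all pairwise distances among 7 points:

d((21, 25), (-28, -28)) = 72.1803
d((21, 25), (-19, -22)) = 61.7171
d((21, 25), (28, -20)) = 45.5412
d((21, 25), (14, -29)) = 54.4518
d((21, 25), (-10, -16)) = 51.4004
d((21, 25), (12, -9)) = 35.171
d((-28, -28), (-19, -22)) = 10.8167 <-- minimum
d((-28, -28), (28, -20)) = 56.5685
d((-28, -28), (14, -29)) = 42.0119
d((-28, -28), (-10, -16)) = 21.6333
d((-28, -28), (12, -9)) = 44.2832
d((-19, -22), (28, -20)) = 47.0425
d((-19, -22), (14, -29)) = 33.7343
d((-19, -22), (-10, -16)) = 10.8167 <-- minimum
d((-19, -22), (12, -9)) = 33.6155
d((28, -20), (14, -29)) = 16.6433
d((28, -20), (-10, -16)) = 38.2099
d((28, -20), (12, -9)) = 19.4165
d((14, -29), (-10, -16)) = 27.2947
d((14, -29), (12, -9)) = 20.0998
d((-10, -16), (12, -9)) = 23.0868

Minimum distance: 10.8167 (tie among 2 pairs: (-28, -28) and (-19, -22); (-19, -22) and (-10, -16))

The minimum Euclidean distance is 10.8167. There is a tie: 2 pairs achieve this minimum — (-28, -28) and (-19, -22); (-19, -22) and (-10, -16). Any of these is a valid closest pair. For 7 points, brute-force pairwise comparison is shown above. For large n, the divide-and-conquer algorithm (sort by x, recurse on halves, check the dividing strip) achieves O(n log n).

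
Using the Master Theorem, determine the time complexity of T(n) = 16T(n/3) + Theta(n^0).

Master Theorem for T(n) = 16T(n/3) + O(n^0):

a = 16, b = 3, c = 0
log_b(a) = log_3(16) = 2.5237

Case 1: c = 0 < log_3(16) = 2.5237
T(n) = O(n^(log_3 16))

For T(n) = 16T(n/3) + O(n^0): log_3(16) = 2.5237. This is Case 1 of the Master Theorem (c < log_b(a), work dominated by leaves), giving O(n^(log_3 16)).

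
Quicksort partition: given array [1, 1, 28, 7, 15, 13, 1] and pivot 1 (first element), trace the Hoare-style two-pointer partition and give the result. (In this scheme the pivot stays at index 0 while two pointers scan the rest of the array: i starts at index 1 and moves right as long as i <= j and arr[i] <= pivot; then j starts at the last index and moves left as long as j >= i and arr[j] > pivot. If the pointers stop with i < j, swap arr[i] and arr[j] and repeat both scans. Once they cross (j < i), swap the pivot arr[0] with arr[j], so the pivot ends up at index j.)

Hoare-style two-pointer partition with pivot = 1:

Initial array: [1, 1, 28, 7, 15, 13, 1]

Pointers start at i = 1, j = 6.
i stops at index 2 (arr[2]=28 > 1), j stops at index 6 (arr[6]=1 <= 1): swap arr[2] and arr[6], array becomes [1, 1, 1, 7, 15, 13, 28]
i ends at 3, j ends at 2: the pointers have crossed (j < i), so scanning stops.

Swap pivot arr[0] with arr[2] to place pivot at position 2: [1, 1, 1, 7, 15, 13, 28]
Pivot position: 2

After partitioning with pivot 1, the array becomes [1, 1, 1, 7, 15, 13, 28]. The pivot is placed at index 2. All elements to the left of the pivot are <= 1, and all elements to the right are > 1.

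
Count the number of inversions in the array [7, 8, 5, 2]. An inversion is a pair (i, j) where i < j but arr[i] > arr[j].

Finding inversions in [7, 8, 5, 2]:

(0, 2): arr[0]=7 > arr[2]=5
(0, 3): arr[0]=7 > arr[3]=2
(1, 2): arr[1]=8 > arr[2]=5
(1, 3): arr[1]=8 > arr[3]=2
(2, 3): arr[2]=5 > arr[3]=2

Total inversions: 5

The array has 5 inversion(s): (0,2), (0,3), (1,2), (1,3), (2,3). Each pair (i,j) satisfies i < j and arr[i] > arr[j].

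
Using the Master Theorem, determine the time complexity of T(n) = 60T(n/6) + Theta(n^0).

Master Theorem for T(n) = 60T(n/6) + O(n^0):

a = 60, b = 6, c = 0
log_b(a) = log_6(60) = 2.2851

Case 1: c = 0 < log_6(60) = 2.2851
T(n) = O(n^(log_6 60))

For T(n) = 60T(n/6) + O(n^0): log_6(60) = 2.2851. This is Case 1 of the Master Theorem (c < log_b(a), work dominated by leaves), giving O(n^(log_6 60)).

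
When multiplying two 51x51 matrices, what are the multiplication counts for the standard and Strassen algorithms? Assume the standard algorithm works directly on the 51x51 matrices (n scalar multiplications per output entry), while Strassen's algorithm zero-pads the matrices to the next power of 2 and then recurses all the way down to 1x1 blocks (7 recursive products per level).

Matrix multiplication for 51x51 matrices:

Strassen's algorithm requires power-of-2 dimensions. Pad 51x51 to 64x64 (next power of 2).

Standard algorithm: 51^3 = 132651 multiplications
Strassen's algorithm: 7^(log2(64)) = 7^6 = 117649 multiplications
Savings: 132651 - 117649 = 15002 multiplications

Standard: 132651 multiplications (51^3). Strassen: 117649 multiplications (7^6, after padding to 64x64). Strassen reduces 8 recursive multiplications to 7 at each level.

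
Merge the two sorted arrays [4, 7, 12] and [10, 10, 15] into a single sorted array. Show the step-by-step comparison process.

Merging process:

Compare 4 vs 10: take 4 from left. Merged: [4]
Compare 7 vs 10: take 7 from left. Merged: [4, 7]
Compare 12 vs 10: take 10 from right. Merged: [4, 7, 10]
Compare 12 vs 10: take 10 from right. Merged: [4, 7, 10, 10]
Compare 12 vs 15: take 12 from left. Merged: [4, 7, 10, 10, 12]
Append remaining from right: [15]. Merged: [4, 7, 10, 10, 12, 15]

Final merged array: [4, 7, 10, 10, 12, 15]
Total comparisons: 5

The merged array is [4, 7, 10, 10, 12, 15], requiring 5 comparisons. The merge step runs in O(n) time where n is the total number of elements.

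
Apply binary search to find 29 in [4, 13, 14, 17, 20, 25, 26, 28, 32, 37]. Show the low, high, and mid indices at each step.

Binary search for 29 in [4, 13, 14, 17, 20, 25, 26, 28, 32, 37]:

lo=0, hi=9, mid=4, arr[mid]=20 -> 20 < 29, search right half
lo=5, hi=9, mid=7, arr[mid]=28 -> 28 < 29, search right half
lo=8, hi=9, mid=8, arr[mid]=32 -> 32 > 29, search left half
lo=8 > hi=7, target 29 not found

Binary search determines that 29 is not in the array after 3 comparisons. The search space was exhausted without finding the target.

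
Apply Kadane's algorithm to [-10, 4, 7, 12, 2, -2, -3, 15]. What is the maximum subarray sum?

Using Kadane's algorithm on [-10, 4, 7, 12, 2, -2, -3, 15]:

Scanning through the array:
Position 1 (value 4): max_ending_here = 4, max_so_far = 4
Position 2 (value 7): max_ending_here = 11, max_so_far = 11
Position 3 (value 12): max_ending_here = 23, max_so_far = 23
Position 4 (value 2): max_ending_here = 25, max_so_far = 25
Position 5 (value -2): max_ending_here = 23, max_so_far = 25
Position 6 (value -3): max_ending_here = 20, max_so_far = 25
Position 7 (value 15): max_ending_here = 35, max_so_far = 35

Maximum subarray: [4, 7, 12, 2, -2, -3, 15]
Maximum sum: 35

The maximum subarray is [4, 7, 12, 2, -2, -3, 15] with sum 35. This subarray runs from index 1 to index 7.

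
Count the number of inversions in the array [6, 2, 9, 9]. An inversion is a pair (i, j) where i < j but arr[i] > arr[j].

Finding inversions in [6, 2, 9, 9]:

(0, 1): arr[0]=6 > arr[1]=2

Total inversions: 1

The array has 1 inversion(s): (0,1). Each pair (i,j) satisfies i < j and arr[i] > arr[j].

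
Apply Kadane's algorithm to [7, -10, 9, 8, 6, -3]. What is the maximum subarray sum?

Using Kadane's algorithm on [7, -10, 9, 8, 6, -3]:

Scanning through the array:
Position 1 (value -10): max_ending_here = -3, max_so_far = 7
Position 2 (value 9): max_ending_here = 9, max_so_far = 9
Position 3 (value 8): max_ending_here = 17, max_so_far = 17
Position 4 (value 6): max_ending_here = 23, max_so_far = 23
Position 5 (value -3): max_ending_here = 20, max_so_far = 23

Maximum subarray: [9, 8, 6]
Maximum sum: 23

The maximum subarray is [9, 8, 6] with sum 23. This subarray runs from index 2 to index 4.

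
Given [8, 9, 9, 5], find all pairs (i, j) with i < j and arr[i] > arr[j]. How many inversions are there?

Finding inversions in [8, 9, 9, 5]:

(0, 3): arr[0]=8 > arr[3]=5
(1, 3): arr[1]=9 > arr[3]=5
(2, 3): arr[2]=9 > arr[3]=5

Total inversions: 3

The array has 3 inversion(s): (0,3), (1,3), (2,3). Each pair (i,j) satisfies i < j and arr[i] > arr[j].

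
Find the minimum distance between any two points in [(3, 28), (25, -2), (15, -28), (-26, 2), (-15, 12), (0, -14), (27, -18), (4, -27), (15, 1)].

Computing all pairwise distances among 9 points:

d((3, 28), (25, -2)) = 37.2022
d((3, 28), (15, -28)) = 57.2713
d((3, 28), (-26, 2)) = 38.9487
d((3, 28), (-15, 12)) = 24.0832
d((3, 28), (0, -14)) = 42.107
d((3, 28), (27, -18)) = 51.8845
d((3, 28), (4, -27)) = 55.0091
d((3, 28), (15, 1)) = 29.5466
d((25, -2), (15, -28)) = 27.8568
d((25, -2), (-26, 2)) = 51.1566
d((25, -2), (-15, 12)) = 42.3792
d((25, -2), (0, -14)) = 27.7308
d((25, -2), (27, -18)) = 16.1245
d((25, -2), (4, -27)) = 32.6497
d((25, -2), (15, 1)) = 10.4403 <-- minimum
d((15, -28), (-26, 2)) = 50.8035
d((15, -28), (-15, 12)) = 50.0
d((15, -28), (0, -14)) = 20.5183
d((15, -28), (27, -18)) = 15.6205
d((15, -28), (4, -27)) = 11.0454
d((15, -28), (15, 1)) = 29.0
d((-26, 2), (-15, 12)) = 14.8661
d((-26, 2), (0, -14)) = 30.5287
d((-26, 2), (27, -18)) = 56.648
d((-26, 2), (4, -27)) = 41.7253
d((-26, 2), (15, 1)) = 41.0122
d((-15, 12), (0, -14)) = 30.0167
d((-15, 12), (27, -18)) = 51.614
d((-15, 12), (4, -27)) = 43.382
d((-15, 12), (15, 1)) = 31.9531
d((0, -14), (27, -18)) = 27.2947
d((0, -14), (4, -27)) = 13.6015
d((0, -14), (15, 1)) = 21.2132
d((27, -18), (4, -27)) = 24.6982
d((27, -18), (15, 1)) = 22.4722
d((4, -27), (15, 1)) = 30.0832

Closest pair: (25, -2) and (15, 1) with distance 10.4403

The closest pair is (25, -2) and (15, 1) with Euclidean distance 10.4403. For 9 points, brute-force pairwise comparison is shown above. For large n, the divide-and-conquer algorithm (sort by x, recurse on halves, check the dividing strip) achieves O(n log n).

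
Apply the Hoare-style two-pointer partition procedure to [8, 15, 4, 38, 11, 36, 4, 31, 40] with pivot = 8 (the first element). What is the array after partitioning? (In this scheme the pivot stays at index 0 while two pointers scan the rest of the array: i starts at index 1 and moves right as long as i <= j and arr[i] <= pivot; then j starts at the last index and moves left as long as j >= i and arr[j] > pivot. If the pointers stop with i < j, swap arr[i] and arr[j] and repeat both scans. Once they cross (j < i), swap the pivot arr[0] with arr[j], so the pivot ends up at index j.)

Hoare-style two-pointer partition with pivot = 8:

Initial array: [8, 15, 4, 38, 11, 36, 4, 31, 40]

Pointers start at i = 1, j = 8.
i stops at index 1 (arr[1]=15 > 8), j stops at index 6 (arr[6]=4 <= 8): swap arr[1] and arr[6], array becomes [8, 4, 4, 38, 11, 36, 15, 31, 40]
i ends at 3, j ends at 2: the pointers have crossed (j < i), so scanning stops.

Swap pivot arr[0] with arr[2] to place pivot at position 2: [4, 4, 8, 38, 11, 36, 15, 31, 40]
Pivot position: 2

After partitioning with pivot 8, the array becomes [4, 4, 8, 38, 11, 36, 15, 31, 40]. The pivot is placed at index 2. All elements to the left of the pivot are <= 8, and all elements to the right are > 8.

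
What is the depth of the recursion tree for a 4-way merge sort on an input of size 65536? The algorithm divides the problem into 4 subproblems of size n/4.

For divide and conquer with division factor 4:

Problem sizes at each level:
Level 0: 65536
Level 1: 16384
Level 2: 4096
Level 3: 1024
Level 4: 256
Level 5: 64
Level 6: 16
Level 7: 4
Level 8: 1

The root is level 0 and the size-1 base case is level 8 (the tree spans levels 0 through 8, i.e. 9 levels counting the root), so the depth is the number of divisions: log_4(65536) = 8

The recursion tree depth is log_4(65536) = 8. At each level, the problem size is divided by 4, so it takes 8 divisions to reduce to a base case of size 1. The algorithm makes 4 recursive calls at each level.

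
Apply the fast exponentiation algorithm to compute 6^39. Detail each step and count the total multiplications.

Computing 6^39 by squaring (build up from 6^1; each line after the first costs one multiplication):

6^1 = 6
6^2 = (6^1)^2 = 6^2 = 36
6^4 = (6^2)^2 = 36^2 = 1296
6^8 = (6^4)^2 = 1296^2 = 1679616
6^9 = 6 * 6^8 = 6 * 1679616 = 10077696
6^18 = (6^9)^2 = 10077696^2 = 101559956668416
6^19 = 6 * 6^18 = 6 * 101559956668416 = 609359740010496
6^38 = (6^19)^2 = 609359740010496^2 = 371319292745659279662190166016
6^39 = 6 * 6^38 = 6 * 371319292745659279662190166016 = 2227915756473955677973140996096

Result: 2227915756473955677973140996096
Multiplications needed: 8 (8 lines after 6^1)

6^39 = 2227915756473955677973140996096. Using exponentiation by squaring, this requires 8 multiplications. The key idea: if the exponent is even, square the half-power; if odd, multiply by the base once.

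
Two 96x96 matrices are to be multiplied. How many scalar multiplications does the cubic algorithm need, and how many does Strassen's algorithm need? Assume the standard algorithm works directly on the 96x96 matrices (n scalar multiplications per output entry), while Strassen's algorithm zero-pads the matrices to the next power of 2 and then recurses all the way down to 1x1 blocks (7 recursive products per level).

Matrix multiplication for 96x96 matrices:

Strassen's algorithm requires power-of-2 dimensions. Pad 96x96 to 128x128 (next power of 2).

Standard algorithm: 96^3 = 884736 multiplications
Strassen's algorithm: 7^(log2(128)) = 7^7 = 823543 multiplications
Savings: 884736 - 823543 = 61193 multiplications

Standard: 884736 multiplications (96^3). Strassen: 823543 multiplications (7^7, after padding to 128x128). Strassen reduces 8 recursive multiplications to 7 at each level.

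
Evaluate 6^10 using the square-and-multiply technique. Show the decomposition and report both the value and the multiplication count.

Computing 6^10 by squaring (build up from 6^1; each line after the first costs one multiplication):

6^1 = 6
6^2 = (6^1)^2 = 6^2 = 36
6^4 = (6^2)^2 = 36^2 = 1296
6^5 = 6 * 6^4 = 6 * 1296 = 7776
6^10 = (6^5)^2 = 7776^2 = 60466176

Result: 60466176
Multiplications needed: 4 (4 lines after 6^1)

6^10 = 60466176. Using exponentiation by squaring, this requires 4 multiplications. The key idea: if the exponent is even, square the half-power; if odd, multiply by the base once.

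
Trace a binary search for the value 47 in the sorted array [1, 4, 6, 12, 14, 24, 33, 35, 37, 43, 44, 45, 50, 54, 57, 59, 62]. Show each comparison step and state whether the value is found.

Binary search for 47 in [1, 4, 6, 12, 14, 24, 33, 35, 37, 43, 44, 45, 50, 54, 57, 59, 62]:

lo=0, hi=16, mid=8, arr[mid]=37 -> 37 < 47, search right half
lo=9, hi=16, mid=12, arr[mid]=50 -> 50 > 47, search left half
lo=9, hi=11, mid=10, arr[mid]=44 -> 44 < 47, search right half
lo=11, hi=11, mid=11, arr[mid]=45 -> 45 < 47, search right half
lo=12 > hi=11, target 47 not found

Binary search determines that 47 is not in the array after 4 comparisons. The search space was exhausted without finding the target.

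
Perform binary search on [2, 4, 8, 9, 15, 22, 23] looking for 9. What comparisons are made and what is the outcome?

Binary search for 9 in [2, 4, 8, 9, 15, 22, 23]:

lo=0, hi=6, mid=3, arr[mid]=9 -> Found target at index 3!

Binary search finds 9 at index 3 after 1 comparisons. The search repeatedly halves the search space by comparing with the middle element.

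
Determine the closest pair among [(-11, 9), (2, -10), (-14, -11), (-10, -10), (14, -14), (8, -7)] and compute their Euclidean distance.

Computing all pairwise distances among 6 points:

d((-11, 9), (2, -10)) = 23.0217
d((-11, 9), (-14, -11)) = 20.2237
d((-11, 9), (-10, -10)) = 19.0263
d((-11, 9), (14, -14)) = 33.9706
d((-11, 9), (8, -7)) = 24.8395
d((2, -10), (-14, -11)) = 16.0312
d((2, -10), (-10, -10)) = 12.0
d((2, -10), (14, -14)) = 12.6491
d((2, -10), (8, -7)) = 6.7082
d((-14, -11), (-10, -10)) = 4.1231 <-- minimum
d((-14, -11), (14, -14)) = 28.1603
d((-14, -11), (8, -7)) = 22.3607
d((-10, -10), (14, -14)) = 24.3311
d((-10, -10), (8, -7)) = 18.2483
d((14, -14), (8, -7)) = 9.2195

Closest pair: (-14, -11) and (-10, -10) with distance 4.1231

The closest pair is (-14, -11) and (-10, -10) with Euclidean distance 4.1231. For 6 points, brute-force pairwise comparison is shown above. For large n, the divide-and-conquer algorithm (sort by x, recurse on halves, check the dividing strip) achieves O(n log n).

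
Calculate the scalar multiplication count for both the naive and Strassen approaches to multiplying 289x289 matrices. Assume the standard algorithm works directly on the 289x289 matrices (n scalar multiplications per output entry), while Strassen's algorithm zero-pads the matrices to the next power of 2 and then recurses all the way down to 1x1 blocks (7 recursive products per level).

Matrix multiplication for 289x289 matrices:

Strassen's algorithm requires power-of-2 dimensions. Pad 289x289 to 512x512 (next power of 2).

Standard algorithm: 289^3 = 24137569 multiplications
Strassen's algorithm: 7^(log2(512)) = 7^9 = 40353607 multiplications
Difference: 24137569 - 40353607 = -16216038 (Strassen uses MORE here due to padding overhead — for small or just-over-power-of-2 n, padding can outweigh the per-level savings)

Standard: 24137569 multiplications (289^3). Strassen: 40353607 multiplications (7^9, after padding to 512x512). Strassen reduces 8 recursive multiplications to 7 at each level.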